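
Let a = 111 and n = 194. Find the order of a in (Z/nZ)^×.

96

ord(111) | φ(194) = φ(2)·φ(97) = 1·96 = 96 = 2^5 · 3.
Divisors of 96: 1, 2, 3, 4, 6, 8, 12, 16, 24, 32, 48, 96.
Compute 111^d (mod 194) for the divisors d until we hit 1:
111^1 ≡ 111 (mod 194)
111^2 ≡ 99 (mod 194)
111^3 ≡ 125 (mod 194)
111^4 ≡ 101 (mod 194)
111^6 ≡ 105 (mod 194)
111^8 ≡ 113 (mod 194)
111^12 ≡ 161 (mod 194)
111^16 ≡ 159 (mod 194)
111^24 ≡ 119 (mod 194)
111^32 ≡ 61 (mod 194)
111^48 ≡ 193 (mod 194)
111^96 ≡ 1 (mod 194) ✓
So ord_194(111) = 96.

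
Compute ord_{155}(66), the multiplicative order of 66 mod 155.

ord(66) | φ(155) = φ(5·31) = (5−1)·(31−1) = 4·30 = 120 = 2^3 · 3 · 5.
Divisors of 120: 1, 2, 3, 4, 5, 6, 8, 10, 12, 15, 20, 24, 30, 40, 60, 120.
Test each divisor d:
66^1 ≡ 66 (mod 155)
66^2 ≡ 16 (mod 155)
66^3 ≡ 126 (mod 155)
66^4 ≡ 101 (mod 155)
66^5 ≡ 1 (mod 155) ✓
The smallest such exponent is 5, so the order of 66 is 5.

5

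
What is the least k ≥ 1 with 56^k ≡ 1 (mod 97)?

ord(56) | φ(97) = 97 − 1 = 96 = 2^5 · 3.
Divisors of 96: 1, 2, 3, 4, 6, 8, 12, 16, 24, 32, 48, 96.
Evaluate successive powers at the divisors of 96:
56^1 ≡ 56 (mod 97)
56^2 ≡ 32 (mod 97)
56^3 ≡ 46 (mod 97)
56^4 ≡ 54 (mod 97)
56^6 ≡ 79 (mod 97)
56^8 ≡ 6 (mod 97)
56^12 ≡ 33 (mod 97)
56^16 ≡ 36 (mod 97)
56^24 ≡ 22 (mod 97)
56^32 ≡ 35 (mod 97)
56^48 ≡ 96 (mod 97)
56^96 ≡ 1 (mod 97) ✓
Therefore the multiplicative order of 56 modulo 97 is 96.

96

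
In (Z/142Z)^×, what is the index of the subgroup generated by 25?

Since 25 ∈ (Z/142Z)^×, its order divides φ(142) = φ(2)·φ(71) = 1·70 = 70 = 2 · 5 · 7.
Divisors of 70: 1, 2, 5, 7, 10, 14, 35, 70.
Test each divisor d:
25^1 ≡ 25 (mod 142)
25^2 ≡ 57 (mod 142)
25^5 ≡ 1 (mod 142) ✓
So ord_142(25) = 5, hence |⟨25⟩| = 5.
Index = |(Z/142Z)^×| / |⟨25⟩| = 70 / 5 = 14.

14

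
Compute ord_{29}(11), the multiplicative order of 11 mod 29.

28

By Lagrange's theorem, ord_29(11) divides φ(29) = 29 − 1 = 28 = 2^2 · 7.
Divisors of 28: 1, 2, 4, 7, 14, 28.
Check 11^d mod 29 for each divisor in increasing order:
11^1 ≡ 11 (mod 29)
11^2 ≡ 5 (mod 29)
11^4 ≡ 25 (mod 29)
11^7 ≡ 12 (mod 29)
11^14 ≡ 28 (mod 29)
11^28 ≡ 1 (mod 29) ✓
So ord_29(11) = 28.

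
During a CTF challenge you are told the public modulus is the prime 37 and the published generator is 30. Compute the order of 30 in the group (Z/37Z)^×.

18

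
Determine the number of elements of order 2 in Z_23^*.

1

φ(23) = 23 − 1 = 22 = 2 · 11.
(Z/23Z)^× is cyclic (|G| = 22); a cyclic group of order m has exactly φ(d) elements of each order d | m, and none otherwise.
2 | 22, and φ(2) = 2 − 1 = 1.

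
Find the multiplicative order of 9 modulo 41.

ord(9) | φ(41) = 41 − 1 = 40 = 2^3 · 5.
Divisors of 40: 1, 2, 4, 5, 8, 10, 20, 40.
Test each divisor d:
9^1 ≡ 9
9^2 ≡ 40
9^4 ≡ 1
So ord_41(9) = 4.

4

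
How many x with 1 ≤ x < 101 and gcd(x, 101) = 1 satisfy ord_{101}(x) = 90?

φ(101) = 101 − 1 = 100 = 2^2 · 5^2.
Since (Z/101Z)^× is cyclic of order 100, the number of elements of order d is φ(d) when d | 100 and 0 otherwise.
Since 90 ∤ 100, the count is 0.

0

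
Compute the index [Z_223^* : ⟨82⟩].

ord(82) | φ(223) = 223 − 1 = 222 = 2 · 3 · 37.
Divisors of 222: 1, 2, 3, 6, 37, 74, 111, 222.
Compute 82^d (mod 223) for the divisors d until we hit 1:
82^1 ≡ 82 (mod 223)
82^2 ≡ 34 (mod 223)
82^3 ≡ 112 (mod 223)
82^6 ≡ 56 (mod 223)
82^37 ≡ 1 (mod 223) ✓
So ord_223(82) = 37, hence |⟨82⟩| = 37.
Index = |(Z/223Z)^×| / |⟨82⟩| = 222 / 37 = 6.

6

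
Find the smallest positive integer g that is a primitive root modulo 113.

φ(113) = 113 − 1 = 112 = 2^4 · 7.
Test candidates g = 2, 3, … against the prime factors q ∈ {2, 7} of φ(113): g is a generator iff g^(112/q) ≢ 1 for every such q.
g = 2: 2^56 ≡ 1 — hits 1, so not a primitive root.
g = 3: 3^56 ≡ 112; 3^16 ≡ 49 — none is 1, so 3 is a primitive root.
The smallest primitive root modulo 113 is 3.

3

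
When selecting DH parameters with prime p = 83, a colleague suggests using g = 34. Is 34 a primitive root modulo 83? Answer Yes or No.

φ(83) = 83 − 1 = 82 = 2 · 41.
Test 34^(82/q) mod 83 for each prime factor q of 82:
34^41 ≡ 82 (mod 83)  [q = 2: ≢ 1 ✓]
34^2 ≡ 77 (mod 83)  [q = 41: ≢ 1 ✓]
All checks pass, so 34 has order 82 and is a primitive root modulo 83.

Yes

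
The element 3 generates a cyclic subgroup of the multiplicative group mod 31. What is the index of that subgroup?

1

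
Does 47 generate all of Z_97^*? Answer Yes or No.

No

φ(97) = 97 − 1 = 96 = 2^5 · 3.
47 is a primitive root mod 97 iff 47^(φ(97)/q) ≢ 1 for every prime q | φ(97), i.e. q ∈ {2, 3}.
47^48 ≡ 1 (mod 97)  [q = 2: ≡ 1 ✗]
47^32 ≡ 1 (mod 97)  [q = 3: ≡ 1 ✗]
The check at q = 2 fails, so 47 generates a proper subgroup.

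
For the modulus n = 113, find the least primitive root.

φ(113) = 113 − 1 = 112 = 2^4 · 7.
g is a primitive root iff g^(112/q) ≢ 1 (mod 113) for each prime q ∈ {2, 7}.
g = 2: 2^56 ≡ 1 — hits 1, so not a primitive root.
g = 3: 3^56 ≡ 112; 3^16 ≡ 49 — none is 1, so 3 is a primitive root.
The smallest primitive root modulo 113 is 3.

3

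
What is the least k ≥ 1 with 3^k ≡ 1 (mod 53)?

52

By Lagrange's theorem, ord_53(3) divides φ(53) = 53 − 1 = 52 = 2^2 · 13.
Divisors of 52: 1, 2, 4, 13, 26, 52.
Compute 3^d (mod 53) for the divisors d until we hit 1:
3^1 ≡ 3 (mod 53)
3^2 ≡ 9 (mod 53)
3^4 ≡ 28 (mod 53)
3^13 ≡ 30 (mod 53)
3^26 ≡ 52 (mod 53)
3^52 ≡ 1 (mod 53) ✓
Hence ord(3) = 52.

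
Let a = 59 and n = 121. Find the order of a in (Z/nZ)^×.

Since 59 ∈ (Z/121Z)^×, its order divides φ(121) = φ(11^2) = 11·(11−1) = 110 = 2 · 5 · 11.
Divisors of 110: 1, 2, 5, 10, 11, 22, 55, 110.
Check 59^d mod 121 for each divisor in increasing order:
59^1 ≡ 59 (mod 121)
59^2 ≡ 93 (mod 121)
59^5 ≡ 34 (mod 121)
59^10 ≡ 67 (mod 121)
59^11 ≡ 81 (mod 121)
59^22 ≡ 27 (mod 121)
59^55 ≡ 1 (mod 121) ✓
So ord_121(59) = 55.

55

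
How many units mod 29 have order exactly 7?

φ(29) = 29 − 1 = 28 = 2^2 · 7.
(Z/29Z)^× is cyclic (|G| = 28); a cyclic group of order m has exactly φ(d) elements of each order d | m, and none otherwise.
7 | 28, and φ(7) = 7 − 1 = 6.

6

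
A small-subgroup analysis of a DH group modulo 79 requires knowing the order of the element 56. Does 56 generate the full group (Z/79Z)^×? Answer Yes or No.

No

φ(79) = 79 − 1 = 78 = 2 · 3 · 13.
An element g generates (Z/79Z)^× iff g^(78/q) ≢ 1 (mod 79) for each prime q ∈ {2, 3, 13}.
56^39 ≡ 78 (mod 79)  [q = 2: ≢ 1 ✓]
56^26 ≡ 55 (mod 79)  [q = 3: ≢ 1 ✓]
56^6 ≡ 1 (mod 79)  [q = 13: ≡ 1 ✗]
The check at q = 13 fails, so 56 generates a proper subgroup.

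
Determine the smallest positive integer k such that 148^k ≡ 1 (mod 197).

Since 148 ∈ (Z/197Z)^×, its order divides φ(197) = 197 − 1 = 196 = 2^2 · 7^2.
Divisors of 196: 1, 2, 4, 7, 14, 28, 49, 98, 196.
Test each divisor d:
148^1 ≡ 148 (mod 197)
148^2 ≡ 37 (mod 197)
148^4 ≡ 187 (mod 197)
148^7 ≡ 6 (mod 197)
148^14 ≡ 36 (mod 197)
148^28 ≡ 114 (mod 197)
148^49 ≡ 196 (mod 197)
148^98 ≡ 1 (mod 197) ✓
The smallest such exponent is 98, so the order of 148 is 98.

98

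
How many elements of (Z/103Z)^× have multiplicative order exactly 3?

2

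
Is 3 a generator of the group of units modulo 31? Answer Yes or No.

φ(31) = 31 − 1 = 30 = 2 · 3 · 5.
Test 3^(30/q) mod 31 for each prime factor q of 30:
3^15 ≡ 30 (mod 31)  [q = 2: ≢ 1 ✓]
3^10 ≡ 25 (mod 31)  [q = 3: ≢ 1 ✓]
3^6 ≡ 16 (mod 31)  [q = 5: ≢ 1 ✓]
None equal 1, so ord_31(3) = 30: 3 is a primitive root.

Yes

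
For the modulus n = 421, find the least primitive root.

2

φ(421) = 421 − 1 = 420 = 2^2 · 3 · 5 · 7.
Test candidates g = 2, 3, … against the prime factors q ∈ {2, 3, 5, 7} of φ(421): g is a generator iff g^(420/q) ≢ 1 for every such q.
g = 2: 2^210 ≡ 420; 2^140 ≡ 400; 2^84 ≡ 279; 2^60 ≡ 370 — none is 1, so 2 is a primitive root.
The smallest primitive root modulo 421 is 2.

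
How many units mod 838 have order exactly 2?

φ(838) = φ(2)·φ(419) = 1·418 = 418 = 2 · 11 · 19.
Since (Z/838Z)^× is cyclic of order 418, the number of elements of order d is φ(d) when d | 418 and 0 otherwise.
2 | 418, and φ(2) = 2 − 1 = 1.

1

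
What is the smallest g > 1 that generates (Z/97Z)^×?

φ(97) = 97 − 1 = 96 = 2^5 · 3.
Test candidates g = 2, 3, … against the prime factors q ∈ {2, 3} of φ(97): g is a generator iff g^(96/q) ≢ 1 for every such q.
g = 2: 2^48 ≡ 1 — hits 1, so not a primitive root.
g = 3: 3^48 ≡ 1 — hits 1, so not a primitive root.
g = 4: 4^48 ≡ 1 — hits 1, so not a primitive root.
g = 5: 5^48 ≡ 96; 5^32 ≡ 35 — none is 1, so 5 is a primitive root.
The smallest primitive root modulo 97 is 5.

5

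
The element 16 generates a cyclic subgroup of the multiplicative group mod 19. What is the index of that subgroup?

2

Since 16 ∈ (Z/19Z)^×, its order divides φ(19) = 19 − 1 = 18 = 2 · 3^2.
Divisors of 18: 1, 2, 3, 6, 9, 18.
Test each divisor d:
16^1 ≡ 16
16^2 ≡ 9
16^3 ≡ 11
16^6 ≡ 7
16^9 ≡ 1
Thus |⟨16⟩| = ord(16) = 9.
[(Z/19Z)^× : ⟨16⟩] = 18/9 = 2.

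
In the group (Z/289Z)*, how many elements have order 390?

φ(289) = φ(17^2) = 17·(17−1) = 272 = 2^4 · 17.
In a cyclic group of order 272, there are φ(d) elements of order d for each divisor d of 272, and zero for non-divisors.
Since 390 ∤ 272, the count is 0.

0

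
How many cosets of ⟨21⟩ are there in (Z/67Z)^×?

ord(21) | φ(67) = 67 − 1 = 66 = 2 · 3 · 11.
Divisors of 66: 1, 2, 3, 6, 11, 22, 33, 66.
Compute 21^d (mod 67) for the divisors d until we hit 1:
21^1 ≡ 21
21^2 ≡ 39
21^3 ≡ 15
21^6 ≡ 24
21^11 ≡ 37
21^22 ≡ 29
21^33 ≡ 1
The order of 21 is 33, so the subgroup it generates has 33 elements.
The index is φ(67) / ord(21) = 66 / 33 = 2.

2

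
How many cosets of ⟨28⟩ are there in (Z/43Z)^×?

Since 28 ∈ (Z/43Z)^×, its order divides φ(43) = 43 − 1 = 42 = 2 · 3 · 7.
Divisors of 42: 1, 2, 3, 6, 7, 14, 21, 42.
Compute 28^d (mod 43) for the divisors d until we hit 1:
28^1 ≡ 28 (mod 43)
28^2 ≡ 10 (mod 43)
28^3 ≡ 22 (mod 43)
28^6 ≡ 11 (mod 43)
28^7 ≡ 7 (mod 43)
28^14 ≡ 6 (mod 43)
28^21 ≡ 42 (mod 43)
28^42 ≡ 1 (mod 43) ✓
Thus |⟨28⟩| = ord(28) = 42.
The index is φ(43) / ord(28) = 42 / 42 = 1.

1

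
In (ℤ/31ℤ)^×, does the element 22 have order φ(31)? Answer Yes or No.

Yes

φ(31) = 31 − 1 = 30 = 2 · 3 · 5.
Test 22^(30/q) mod 31 for each prime factor q of 30:
22^15 ≡ 30 (mod 31)  [q = 2: ≢ 1 ✓]
22^10 ≡ 5 (mod 31)  [q = 3: ≢ 1 ✓]
22^6 ≡ 8 (mod 31)  [q = 5: ≢ 1 ✓]
None equal 1, so ord_31(22) = 30: 22 is a primitive root.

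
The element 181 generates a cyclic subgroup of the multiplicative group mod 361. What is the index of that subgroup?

1

By Lagrange's theorem, ord_361(181) divides φ(361) = φ(19^2) = 19·(19−1) = 342 = 2 · 3^2 · 19.
Divisors of 342: 1, 2, 3, 6, 9, 18, 19, 38, 57, 114, 171, 342.
Test each divisor d:
181^1 ≡ 181 (mod 361)
181^2 ≡ 271 (mod 361)
181^3 ≡ 316 (mod 361)
181^6 ≡ 220 (mod 361)
181^9 ≡ 208 (mod 361)
181^18 ≡ 305 (mod 361)
181^19 ≡ 333 (mod 361)
181^38 ≡ 62 (mod 361)
181^57 ≡ 69 (mod 361)
181^114 ≡ 68 (mod 361)
181^171 ≡ 360 (mod 361)
181^342 ≡ 1 (mod 361) ✓
The order of 181 is 342, so the subgroup it generates has 342 elements.
The index is φ(361) / ord(181) = 342 / 342 = 1.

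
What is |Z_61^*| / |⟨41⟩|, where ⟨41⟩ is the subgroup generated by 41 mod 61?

Since 41 ∈ (Z/61Z)^×, its order divides φ(61) = 61 − 1 = 60 = 2^2 · 3 · 5.
Divisors of 60: 1, 2, 3, 4, 5, 6, 10, 12, 15, 20, 30, 60.
Compute 41^d (mod 61) for the divisors d until we hit 1:
41^1 ≡ 41
41^2 ≡ 34
41^3 ≡ 52
41^4 ≡ 58
41^5 ≡ 60
41^6 ≡ 20
41^10 ≡ 1
The order of 41 is 10, so the subgroup it generates has 10 elements.
Index = |(Z/61Z)^×| / |⟨41⟩| = 60 / 10 = 6.

6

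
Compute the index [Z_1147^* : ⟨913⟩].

12

Since 913 ∈ (Z/1147Z)^×, its order divides φ(1147) = φ(31·37) = (31−1)·(37−1) = 30·36 = 1080 = 2^3 · 3^3 · 5.
Divisors of 1080: 1, 2, 3, 4, 5, 6, 8, 9, 10, 12, 15, 18, 20, 24, 27, 30, 36, 40, 45, 54, 60, 72, 90, 108, 120, 135, 180, 216, 270, 360, 540, 1080.
Test each divisor d:
913^1 ≡ 913 (mod 1147)
913^2 ≡ 847 (mod 1147)
913^3 ≡ 233 (mod 1147)
913^4 ≡ 534 (mod 1147)
913^5 ≡ 67 (mod 1147)
913^6 ≡ 380 (mod 1147)
913^8 ≡ 700 (mod 1147)
913^9 ≡ 221 (mod 1147)
913^10 ≡ 1048 (mod 1147)
913^12 ≡ 1025 (mod 1147)
913^15 ≡ 249 (mod 1147)
913^18 ≡ 667 (mod 1147)
913^20 ≡ 625 (mod 1147)
913^24 ≡ 1120 (mod 1147)
913^27 ≡ 591 (mod 1147)
913^30 ≡ 63 (mod 1147)
913^36 ≡ 1000 (mod 1147)
913^40 ≡ 645 (mod 1147)
913^45 ≡ 776 (mod 1147)
913^54 ≡ 593 (mod 1147)
913^60 ≡ 528 (mod 1147)
913^72 ≡ 963 (mod 1147)
913^90 ≡ 1 (mod 1147) ✓
The order of 913 is 90, so the subgroup it generates has 90 elements.
[(Z/1147Z)^× : ⟨913⟩] = 1080/90 = 12.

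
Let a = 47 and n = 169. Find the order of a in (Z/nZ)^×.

52

By Lagrange's theorem, ord_169(47) divides φ(169) = φ(13^2) = 13·(13−1) = 156 = 2^2 · 3 · 13.
Divisors of 156: 1, 2, 3, 4, 6, 12, 13, 26, 39, 52, 78, 156.
Compute 47^d (mod 169) for the divisors d until we hit 1:
47^1 ≡ 47 (mod 169)
47^2 ≡ 12 (mod 169)
47^3 ≡ 57 (mod 169)
47^4 ≡ 144 (mod 169)
47^6 ≡ 38 (mod 169)
47^12 ≡ 92 (mod 169)
47^13 ≡ 99 (mod 169)
47^26 ≡ 168 (mod 169)
47^39 ≡ 70 (mod 169)
47^52 ≡ 1 (mod 169) ✓
Hence ord(47) = 52.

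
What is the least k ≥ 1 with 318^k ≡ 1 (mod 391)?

Since 318 ∈ (Z/391Z)^×, its order divides φ(391) = φ(17·23) = (17−1)·(23−1) = 16·22 = 352 = 2^5 · 11.
Divisors of 352: 1, 2, 4, 8, 11, 16, 22, 32, 44, 88, 176, 352.
Test each divisor d:
318^1 ≡ 318
318^2 ≡ 246
318^4 ≡ 302
318^8 ≡ 101
318^11 ≡ 91
318^16 ≡ 35
318^22 ≡ 70
318^32 ≡ 52
318^44 ≡ 208
318^88 ≡ 254
318^176 ≡ 1
So ord_391(318) = 176.

176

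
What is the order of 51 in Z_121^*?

ord(51) | φ(121) = φ(11^2) = 11·(11−1) = 110 = 2 · 5 · 11.
Divisors of 110: 1, 2, 5, 10, 11, 22, 55, 110.
Compute 51^d (mod 121) for the divisors d until we hit 1:
51^1 ≡ 51 (mod 121)
51^2 ≡ 60 (mod 121)
51^5 ≡ 43 (mod 121)
51^10 ≡ 34 (mod 121)
51^11 ≡ 40 (mod 121)
51^22 ≡ 27 (mod 121)
51^55 ≡ 120 (mod 121)
51^110 ≡ 1 (mod 121) ✓
Therefore the multiplicative order of 51 modulo 121 is 110.

110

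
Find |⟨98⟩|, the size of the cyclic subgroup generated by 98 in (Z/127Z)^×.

ord(98) | φ(127) = 127 − 1 = 126 = 2 · 3^2 · 7.
Divisors of 126: 1, 2, 3, 6, 7, 9, 14, 18, 21, 42, 63, 126.
Evaluate successive powers at the divisors of 126:
98^1 ≡ 98 (mod 127)
98^2 ≡ 79 (mod 127)
98^3 ≡ 122 (mod 127)
98^6 ≡ 25 (mod 127)
98^7 ≡ 37 (mod 127)
98^9 ≡ 2 (mod 127)
98^14 ≡ 99 (mod 127)
98^18 ≡ 4 (mod 127)
98^21 ≡ 107 (mod 127)
98^42 ≡ 19 (mod 127)
98^63 ≡ 1 (mod 127) ✓
So ord_127(98) = 63.

63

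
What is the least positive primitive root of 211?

2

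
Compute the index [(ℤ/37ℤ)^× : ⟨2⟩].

1

The order of 2 must divide φ(37) = 37 − 1 = 36 = 2^2 · 3^2.
Divisors of 36: 1, 2, 3, 4, 6, 9, 12, 18, 36.
Evaluate successive powers at the divisors of 36:
2^1 ≡ 2
2^2 ≡ 4
2^3 ≡ 8
2^4 ≡ 16
2^6 ≡ 27
2^9 ≡ 31
2^12 ≡ 26
2^18 ≡ 36
2^36 ≡ 1
The order of 2 is 36, so the subgroup it generates has 36 elements.
Index = |(Z/37Z)^×| / |⟨2⟩| = 36 / 36 = 1.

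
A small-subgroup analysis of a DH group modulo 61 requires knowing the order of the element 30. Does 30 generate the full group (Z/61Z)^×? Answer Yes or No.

Yes

φ(61) = 61 − 1 = 60 = 2^2 · 3 · 5.
An element g generates (Z/61Z)^× iff g^(60/q) ≢ 1 (mod 61) for each prime q ∈ {2, 3, 5}.
30^30 ≡ 60 (mod 61)  [q = 2: ≢ 1 ✓]
30^20 ≡ 13 (mod 61)  [q = 3: ≢ 1 ✓]
30^12 ≡ 34 (mod 61)  [q = 5: ≢ 1 ✓]
None equal 1, so ord_61(30) = 60: 30 is a primitive root.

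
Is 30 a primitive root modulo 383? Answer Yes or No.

Yes

φ(383) = 383 − 1 = 382 = 2 · 191.
Test 30^(382/q) mod 383 for each prime factor q of 382:
30^191 ≡ 382 (mod 383)  [q = 2: ≢ 1 ✓]
30^2 ≡ 134 (mod 383)  [q = 191: ≢ 1 ✓]
Every test exponent gives a nontrivial residue, hence 30 generates the full group.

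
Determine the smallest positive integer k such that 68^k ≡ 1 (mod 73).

72

By Lagrange's theorem, ord_73(68) divides φ(73) = 73 − 1 = 72 = 2^3 · 3^2.
Divisors of 72: 1, 2, 3, 4, 6, 8, 9, 12, 18, 24, 36, 72.
Check 68^d mod 73 for each divisor in increasing order:
68^1 ≡ 68
68^2 ≡ 25
68^3 ≡ 21
68^4 ≡ 41
68^6 ≡ 3
68^8 ≡ 2
68^9 ≡ 63
68^12 ≡ 9
68^18 ≡ 27
68^24 ≡ 8
68^36 ≡ 72
68^72 ≡ 1
Hence ord(68) = 72.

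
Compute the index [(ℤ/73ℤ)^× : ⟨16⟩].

8

By Lagrange's theorem, ord_73(16) divides φ(73) = 73 − 1 = 72 = 2^3 · 3^2.
Divisors of 72: 1, 2, 3, 4, 6, 8, 9, 12, 18, 24, 36, 72.
Test each divisor d:
16^1 ≡ 16 (mod 73)
16^2 ≡ 37 (mod 73)
16^3 ≡ 8 (mod 73)
16^4 ≡ 55 (mod 73)
16^6 ≡ 64 (mod 73)
16^8 ≡ 32 (mod 73)
16^9 ≡ 1 (mod 73) ✓
The order of 16 is 9, so the subgroup it generates has 9 elements.
Index = |(Z/73Z)^×| / |⟨16⟩| = 72 / 9 = 8.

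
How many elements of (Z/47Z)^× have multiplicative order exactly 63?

φ(47) = 47 − 1 = 46 = 2 · 23.
In a cyclic group of order 46, there are φ(d) elements of order d for each divisor d of 46, and zero for non-divisors.
Since 63 ∤ 46, the count is 0.

0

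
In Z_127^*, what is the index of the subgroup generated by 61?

ord(61) | φ(127) = 127 − 1 = 126 = 2 · 3^2 · 7.
Divisors of 126: 1, 2, 3, 6, 7, 9, 14, 18, 21, 42, 63, 126.
Check 61^d mod 127 for each divisor in increasing order:
61^1 ≡ 61 (mod 127)
61^2 ≡ 38 (mod 127)
61^3 ≡ 32 (mod 127)
61^6 ≡ 8 (mod 127)
61^7 ≡ 107 (mod 127)
61^9 ≡ 2 (mod 127)
61^14 ≡ 19 (mod 127)
61^18 ≡ 4 (mod 127)
61^21 ≡ 1 (mod 127) ✓
So ord_127(61) = 21, hence |⟨61⟩| = 21.
The index is φ(127) / ord(61) = 126 / 21 = 6.

6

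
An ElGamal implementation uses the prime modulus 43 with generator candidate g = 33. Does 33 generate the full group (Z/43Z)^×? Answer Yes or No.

Yes

φ(43) = 43 − 1 = 42 = 2 · 3 · 7.
It suffices to check that the order of 33 is not a proper divisor of 42: compute 33^(42/q) for q ∈ {2, 3, 7}.
33^21 ≡ 42 (mod 43)  [q = 2: ≢ 1 ✓]
33^14 ≡ 36 (mod 43)  [q = 3: ≢ 1 ✓]
33^6 ≡ 35 (mod 43)  [q = 7: ≢ 1 ✓]
Every test exponent gives a nontrivial residue, hence 33 generates the full group.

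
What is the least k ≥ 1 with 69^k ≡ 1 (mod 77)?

10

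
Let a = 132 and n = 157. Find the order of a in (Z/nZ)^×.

The order of 132 must divide φ(157) = 157 − 1 = 156 = 2^2 · 3 · 13.
Divisors of 156: 1, 2, 3, 4, 6, 12, 13, 26, 39, 52, 78, 156.
Evaluate successive powers at the divisors of 156:
132^1 ≡ 132 (mod 157)
132^2 ≡ 154 (mod 157)
132^3 ≡ 75 (mod 157)
132^4 ≡ 9 (mod 157)
132^6 ≡ 130 (mod 157)
132^12 ≡ 101 (mod 157)
132^13 ≡ 144 (mod 157)
132^26 ≡ 12 (mod 157)
132^39 ≡ 1 (mod 157) ✓
The smallest such exponent is 39, so the order of 132 is 39.

39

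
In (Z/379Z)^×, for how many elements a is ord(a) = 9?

φ(379) = 379 − 1 = 378 = 2 · 3^3 · 7.
Since (Z/379Z)^× is cyclic of order 378, the number of elements of order d is φ(d) when d | 378 and 0 otherwise.
9 = 3^2 divides 378, and φ(9) = 6.

6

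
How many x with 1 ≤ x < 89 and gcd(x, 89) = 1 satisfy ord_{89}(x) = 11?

φ(89) = 89 − 1 = 88 = 2^3 · 11.
(Z/89Z)^× is cyclic (|G| = 88); a cyclic group of order m has exactly φ(d) elements of each order d | m, and none otherwise.
11 | 88, and φ(11) = 11 − 1 = 10.

10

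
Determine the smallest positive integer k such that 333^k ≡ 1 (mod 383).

382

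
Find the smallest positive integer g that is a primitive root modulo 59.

2

φ(59) = 59 − 1 = 58 = 2 · 29.
g is a primitive root iff g^(58/q) ≢ 1 (mod 59) for each prime q ∈ {2, 29}.
g = 2: 2^29 ≡ 58; 2^2 ≡ 4 — none is 1, so 2 is a primitive root.
Hence the least primitive root of 59 is 2.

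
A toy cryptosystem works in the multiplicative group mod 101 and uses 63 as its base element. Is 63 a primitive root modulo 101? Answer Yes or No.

Yes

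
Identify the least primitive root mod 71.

φ(71) = 71 − 1 = 70 = 2 · 5 · 7.
g is a primitive root iff g^(70/q) ≢ 1 (mod 71) for each prime q ∈ {2, 5, 7}.
g = 2: 2^35 ≡ 1 — hits 1, so not a primitive root.
g = 3: 3^35 ≡ 1 — hits 1, so not a primitive root.
g = 4: 4^35 ≡ 1 — hits 1, so not a primitive root.
g = 5: 5^35 ≡ 1 — hits 1, so not a primitive root.
g = 6: 6^35 ≡ 1 — hits 1, so not a primitive root.
g = 7: 7^35 ≡ 70; 7^14 ≡ 54; 7^10 ≡ 45 — none is 1, so 7 is a primitive root.
So 7 is the smallest generator of (Z/71Z)^×.

7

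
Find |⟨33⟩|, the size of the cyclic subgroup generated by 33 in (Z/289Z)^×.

Since 33 ∈ (Z/289Z)^×, its order divides φ(289) = φ(17^2) = 17·(17−1) = 272 = 2^4 · 17.
Divisors of 272: 1, 2, 4, 8, 16, 17, 34, 68, 136, 272.
Evaluate successive powers at the divisors of 272:
33^1 ≡ 33 (mod 289)
33^2 ≡ 222 (mod 289)
33^4 ≡ 154 (mod 289)
33^8 ≡ 18 (mod 289)
33^16 ≡ 35 (mod 289)
33^17 ≡ 288 (mod 289)
33^34 ≡ 1 (mod 289) ✓
So ord_289(33) = 34.

34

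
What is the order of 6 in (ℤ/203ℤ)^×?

Since 6 ∈ (Z/203Z)^×, its order divides φ(203) = φ(7·29) = (7−1)·(29−1) = 6·28 = 168 = 2^3 · 3 · 7.
Divisors of 168: 1, 2, 3, 4, 6, 7, 8, 12, 14, 21, 24, 28, 42, 56, 84, 168.
Evaluate successive powers at the divisors of 168:
6^1 ≡ 6
6^2 ≡ 36
6^3 ≡ 13
6^4 ≡ 78
6^6 ≡ 169
6^7 ≡ 202
6^8 ≡ 197
6^12 ≡ 141
6^14 ≡ 1
Therefore the multiplicative order of 6 modulo 203 is 14.

14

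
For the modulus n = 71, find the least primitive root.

7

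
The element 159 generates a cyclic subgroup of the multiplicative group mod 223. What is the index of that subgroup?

Since 159 ∈ (Z/223Z)^×, its order divides φ(223) = 223 − 1 = 222 = 2 · 3 · 37.
Divisors of 222: 1, 2, 3, 6, 37, 74, 111, 222.
Test each divisor d:
159^1 ≡ 159 (mod 223)
159^2 ≡ 82 (mod 223)
159^3 ≡ 104 (mod 223)
159^6 ≡ 112 (mod 223)
159^37 ≡ 222 (mod 223)
159^74 ≡ 1 (mod 223) ✓
So ord_223(159) = 74, hence |⟨159⟩| = 74.
[(Z/223Z)^× : ⟨159⟩] = 222/74 = 3.

3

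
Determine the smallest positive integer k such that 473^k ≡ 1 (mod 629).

ord(473) | φ(629) = φ(17·37) = (17−1)·(37−1) = 16·36 = 576 = 2^6 · 3^2.
Divisors of 576: 1, 2, 3, 4, 6, 8, 9, 12, 16, 18, 24, 32, 36, 48, 64, 72, 96, 144, 192, 288, 576.
Compute 473^d (mod 629) for the divisors d until we hit 1:
473^1 ≡ 473
473^2 ≡ 434
473^3 ≡ 228
473^4 ≡ 285
473^6 ≡ 406
473^8 ≡ 84
473^9 ≡ 105
473^12 ≡ 38
473^16 ≡ 137
473^18 ≡ 332
473^24 ≡ 186
473^32 ≡ 528
473^36 ≡ 149
473^48 ≡ 1
So ord_629(473) = 48.

48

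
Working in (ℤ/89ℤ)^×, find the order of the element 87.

22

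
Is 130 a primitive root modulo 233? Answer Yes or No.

φ(233) = 233 − 1 = 232 = 2^3 · 29.
An element g generates (Z/233Z)^× iff g^(232/q) ≢ 1 (mod 233) for each prime q ∈ {2, 29}.
130^116 ≡ 232 (mod 233)  [q = 2: ≢ 1 ✓]
130^8 ≡ 4 (mod 233)  [q = 29: ≢ 1 ✓]
None equal 1, so ord_233(130) = 232: 130 is a primitive root.

Yes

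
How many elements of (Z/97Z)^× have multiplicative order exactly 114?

0

φ(97) = 97 − 1 = 96 = 2^5 · 3.
In a cyclic group of order 96, there are φ(d) elements of order d for each divisor d of 96, and zero for non-divisors.
Here 96 is not a multiple of 114, so there are no elements of order 114.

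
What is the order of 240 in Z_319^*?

140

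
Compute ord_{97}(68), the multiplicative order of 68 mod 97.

96

Since 68 ∈ (Z/97Z)^×, its order divides φ(97) = 97 − 1 = 96 = 2^5 · 3.
Divisors of 96: 1, 2, 3, 4, 6, 8, 12, 16, 24, 32, 48, 96.
Evaluate successive powers at the divisors of 96:
68^1 ≡ 68 (mod 97)
68^2 ≡ 65 (mod 97)
68^3 ≡ 55 (mod 97)
68^4 ≡ 54 (mod 97)
68^6 ≡ 18 (mod 97)
68^8 ≡ 6 (mod 97)
68^12 ≡ 33 (mod 97)
68^16 ≡ 36 (mod 97)
68^24 ≡ 22 (mod 97)
68^32 ≡ 35 (mod 97)
68^48 ≡ 96 (mod 97)
68^96 ≡ 1 (mod 97) ✓
So ord_97(68) = 96.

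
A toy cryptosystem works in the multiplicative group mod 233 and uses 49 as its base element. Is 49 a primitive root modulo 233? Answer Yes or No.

No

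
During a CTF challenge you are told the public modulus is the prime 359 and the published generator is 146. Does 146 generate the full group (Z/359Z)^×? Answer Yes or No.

φ(359) = 359 − 1 = 358 = 2 · 179.
An element g generates (Z/359Z)^× iff g^(358/q) ≢ 1 (mod 359) for each prime q ∈ {2, 179}.
146^179 ≡ 1 (mod 359)  [q = 2: ≡ 1 ✗]
146^2 ≡ 135 (mod 359)  [q = 179: ≢ 1 ✓]
146^179 ≡ 1 shows ord(146) | 179, strictly less than φ(359); not a primitive root.

No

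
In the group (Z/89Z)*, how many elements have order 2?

1

φ(89) = 89 − 1 = 88 = 2^3 · 11.
In a cyclic group of order 88, there are φ(d) elements of order d for each divisor d of 88, and zero for non-divisors.
2 | 88, and φ(2) = 2 − 1 = 1.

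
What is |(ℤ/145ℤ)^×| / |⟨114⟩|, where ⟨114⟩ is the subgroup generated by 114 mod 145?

ord(114) | φ(145) = φ(5·29) = (5−1)·(29−1) = 4·28 = 112 = 2^4 · 7.
Divisors of 112: 1, 2, 4, 7, 8, 14, 16, 28, 56, 112.
Test each divisor d:
114^1 ≡ 114 (mod 145)
114^2 ≡ 91 (mod 145)
114^4 ≡ 16 (mod 145)
114^7 ≡ 104 (mod 145)
114^8 ≡ 111 (mod 145)
114^14 ≡ 86 (mod 145)
114^16 ≡ 141 (mod 145)
114^28 ≡ 1 (mod 145) ✓
The order of 114 is 28, so the subgroup it generates has 28 elements.
The index is φ(145) / ord(114) = 112 / 28 = 4.

4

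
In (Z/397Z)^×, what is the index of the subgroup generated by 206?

By Lagrange's theorem, ord_397(206) divides φ(397) = 397 − 1 = 396 = 2^2 · 3^2 · 11.
Divisors of 396: 1, 2, 3, 4, 6, 9, 11, 12, 18, 22, 33, 36, 44, 66, 99, 132, 198, 396.
Compute 206^d (mod 397) for the divisors d until we hit 1:
206^1 ≡ 206 (mod 397)
206^2 ≡ 354 (mod 397)
206^3 ≡ 273 (mod 397)
206^4 ≡ 261 (mod 397)
206^6 ≡ 290 (mod 397)
206^9 ≡ 167 (mod 397)
206^11 ≡ 362 (mod 397)
206^12 ≡ 333 (mod 397)
206^18 ≡ 99 (mod 397)
206^22 ≡ 34 (mod 397)
206^33 ≡ 1 (mod 397) ✓
So ord_397(206) = 33, hence |⟨206⟩| = 33.
Index = |(Z/397Z)^×| / |⟨206⟩| = 396 / 33 = 12.

12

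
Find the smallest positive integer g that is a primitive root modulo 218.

φ(218) = φ(2)·φ(109) = 1·108 = 108 = 2^2 · 3^3.
Test candidates g = 2, 3, … against the prime factors q ∈ {2, 3} of φ(218): g is a generator iff g^(108/q) ≢ 1 for every such q.
g = 2: gcd(2, 218) = 2 > 1, not a unit — skip.
g = 3: 3^54 ≡ 1 — hits 1, so not a primitive root.
g = 4: gcd(4, 218) = 2 > 1, not a unit — skip.
g = 5: 5^54 ≡ 1 — hits 1, so not a primitive root.
g = 6: gcd(6, 218) = 2 > 1, not a unit — skip.
g = 7: 7^54 ≡ 1 — hits 1, so not a primitive root.
g = 8: gcd(8, 218) = 2 > 1, not a unit — skip.
g = 9: 9^54 ≡ 1 — hits 1, so not a primitive root.
g = 10: gcd(10, 218) = 2 > 1, not a unit — skip.
g = 11: 11^54 ≡ 217; 11^36 ≡ 45 — none is 1, so 11 is a primitive root.
So 11 is the smallest generator of (Z/218Z)^×.

11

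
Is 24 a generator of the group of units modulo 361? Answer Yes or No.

No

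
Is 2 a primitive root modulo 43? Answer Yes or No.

φ(43) = 43 − 1 = 42 = 2 · 3 · 7.
It suffices to check that the order of 2 is not a proper divisor of 42: compute 2^(42/q) for q ∈ {2, 3, 7}.
2^21 ≡ 42 (mod 43)  [q = 2: ≢ 1 ✓]
2^14 ≡ 1 (mod 43)  [q = 3: ≡ 1 ✗]
2^6 ≡ 21 (mod 43)  [q = 7: ≢ 1 ✓]
The check at q = 3 fails, so 2 generates a proper subgroup.

No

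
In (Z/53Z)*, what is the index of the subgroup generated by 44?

The order of 44 must divide φ(53) = 53 − 1 = 52 = 2^2 · 13.
Divisors of 52: 1, 2, 4, 13, 26, 52.
Test each divisor d:
44^1 ≡ 44
44^2 ≡ 28
44^4 ≡ 42
44^13 ≡ 1
The order of 44 is 13, so the subgroup it generates has 13 elements.
The index is φ(53) / ord(44) = 52 / 13 = 4.

4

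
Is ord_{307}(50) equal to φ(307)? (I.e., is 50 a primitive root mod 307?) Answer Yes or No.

φ(307) = 307 − 1 = 306 = 2 · 3^2 · 17.
An element g generates (Z/307Z)^× iff g^(306/q) ≢ 1 (mod 307) for each prime q ∈ {2, 3, 17}.
50^153 ≡ 306 (mod 307)  [q = 2: ≢ 1 ✓]
50^102 ≡ 17 (mod 307)  [q = 3: ≢ 1 ✓]
50^18 ≡ 115 (mod 307)  [q = 17: ≢ 1 ✓]
Every test exponent gives a nontrivial residue, hence 50 generates the full group.

Yes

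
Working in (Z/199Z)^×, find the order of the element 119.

198

The order of 119 must divide φ(199) = 199 − 1 = 198 = 2 · 3^2 · 11.
Divisors of 198: 1, 2, 3, 6, 9, 11, 18, 22, 33, 66, 99, 198.
Compute 119^d (mod 199) for the divisors d until we hit 1:
119^1 ≡ 119 (mod 199)
119^2 ≡ 32 (mod 199)
119^3 ≡ 27 (mod 199)
119^6 ≡ 132 (mod 199)
119^9 ≡ 181 (mod 199)
119^11 ≡ 21 (mod 199)
119^18 ≡ 125 (mod 199)
119^22 ≡ 43 (mod 199)
119^33 ≡ 107 (mod 199)
119^66 ≡ 106 (mod 199)
119^99 ≡ 198 (mod 199)
119^198 ≡ 1 (mod 199) ✓
The smallest such exponent is 198, so the order of 119 is 198.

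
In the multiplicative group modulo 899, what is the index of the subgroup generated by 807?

120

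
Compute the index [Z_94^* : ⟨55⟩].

2

The order of 55 must divide φ(94) = φ(2)·φ(47) = 1·46 = 46 = 2 · 23.
Divisors of 46: 1, 2, 23, 46.
Evaluate successive powers at the divisors of 46:
55^1 ≡ 55 (mod 94)
55^2 ≡ 17 (mod 94)
55^23 ≡ 1 (mod 94) ✓
Thus |⟨55⟩| = ord(55) = 23.
Index = |(Z/94Z)^×| / |⟨55⟩| = 46 / 23 = 2.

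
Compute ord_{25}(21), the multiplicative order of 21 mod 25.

5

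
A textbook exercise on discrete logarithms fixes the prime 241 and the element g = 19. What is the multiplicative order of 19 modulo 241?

ord(19) | φ(241) = 241 − 1 = 240 = 2^4 · 3 · 5.
Divisors of 240: 1, 2, 3, 4, 5, 6, 8, 10, 12, 15, 16, 20, 24, 30, 40, 48, 60, 80, 120, 240.
Check 19^d mod 241 for each divisor in increasing order:
19^1 ≡ 19 (mod 241)
19^2 ≡ 120 (mod 241)
19^3 ≡ 111 (mod 241)
19^4 ≡ 181 (mod 241)
19^5 ≡ 65 (mod 241)
19^6 ≡ 30 (mod 241)
19^8 ≡ 226 (mod 241)
19^10 ≡ 128 (mod 241)
19^12 ≡ 177 (mod 241)
19^15 ≡ 126 (mod 241)
19^16 ≡ 225 (mod 241)
19^20 ≡ 237 (mod 241)
19^24 ≡ 240 (mod 241)
19^30 ≡ 211 (mod 241)
19^40 ≡ 16 (mod 241)
19^48 ≡ 1 (mod 241) ✓
Therefore the multiplicative order of 19 modulo 241 is 48.

48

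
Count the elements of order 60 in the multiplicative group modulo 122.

16

φ(122) = φ(2)·φ(61) = 1·60 = 60 = 2^2 · 3 · 5.
(Z/122Z)^× is cyclic (|G| = 60); a cyclic group of order m has exactly φ(d) elements of each order d | m, and none otherwise.
60 = 2^2 · 3 · 5 divides 60, and φ(60) = 16.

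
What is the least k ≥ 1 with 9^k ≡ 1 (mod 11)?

Since 9 ∈ (Z/11Z)^×, its order divides φ(11) = 11 − 1 = 10 = 2 · 5.
Divisors of 10: 1, 2, 5, 10.
Evaluate successive powers at the divisors of 10:
9^1 ≡ 9 (mod 11)
9^2 ≡ 4 (mod 11)
9^5 ≡ 1 (mod 11) ✓
Hence ord(9) = 5.

5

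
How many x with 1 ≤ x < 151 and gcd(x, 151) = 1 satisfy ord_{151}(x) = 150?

40

φ(151) = 151 − 1 = 150 = 2 · 3 · 5^2.
(Z/151Z)^× is cyclic (|G| = 150); a cyclic group of order m has exactly φ(d) elements of each order d | m, and none otherwise.
150 = 2 · 3 · 5^2 divides 150, and φ(150) = 40.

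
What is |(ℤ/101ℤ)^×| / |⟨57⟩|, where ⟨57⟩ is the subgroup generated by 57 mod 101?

Since 57 ∈ (Z/101Z)^×, its order divides φ(101) = 101 − 1 = 100 = 2^2 · 5^2.
Divisors of 100: 1, 2, 4, 5, 10, 20, 25, 50, 100.
Evaluate successive powers at the divisors of 100:
57^1 ≡ 57 (mod 101)
57^2 ≡ 17 (mod 101)
57^4 ≡ 87 (mod 101)
57^5 ≡ 10 (mod 101)
57^10 ≡ 100 (mod 101)
57^20 ≡ 1 (mod 101) ✓
Thus |⟨57⟩| = ord(57) = 20.
Index = |(Z/101Z)^×| / |⟨57⟩| = 100 / 20 = 5.

5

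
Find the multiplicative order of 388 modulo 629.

144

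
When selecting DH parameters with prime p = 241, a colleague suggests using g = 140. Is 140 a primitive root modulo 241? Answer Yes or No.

No

φ(241) = 241 − 1 = 240 = 2^4 · 3 · 5.
140 is a primitive root mod 241 iff 140^(φ(241)/q) ≢ 1 for every prime q | φ(241), i.e. q ∈ {2, 3, 5}.
140^120 ≡ 240 (mod 241)  [q = 2: ≢ 1 ✓]
140^80 ≡ 1 (mod 241)  [q = 3: ≡ 1 ✗]
140^48 ≡ 98 (mod 241)  [q = 5: ≢ 1 ✓]
Since 140^80 ≡ 1, the order of 140 divides 80 < 240, so 140 is not a primitive root.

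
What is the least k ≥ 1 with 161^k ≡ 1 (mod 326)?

81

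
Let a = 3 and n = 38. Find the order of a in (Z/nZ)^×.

18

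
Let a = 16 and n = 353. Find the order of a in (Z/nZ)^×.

22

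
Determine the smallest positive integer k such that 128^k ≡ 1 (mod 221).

By Lagrange's theorem, ord_221(128) divides φ(221) = φ(13·17) = (13−1)·(17−1) = 12·16 = 192 = 2^6 · 3.
Divisors of 192: 1, 2, 3, 4, 6, 8, 12, 16, 24, 32, 48, 64, 96, 192.
Check 128^d mod 221 for each divisor in increasing order:
128^1 ≡ 128
128^2 ≡ 30
128^3 ≡ 83
128^4 ≡ 16
128^6 ≡ 38
128^8 ≡ 35
128^12 ≡ 118
128^16 ≡ 120
128^24 ≡ 1
Therefore the multiplicative order of 128 modulo 221 is 24.

24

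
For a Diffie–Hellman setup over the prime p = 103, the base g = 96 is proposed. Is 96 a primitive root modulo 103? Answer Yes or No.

Yes

φ(103) = 103 − 1 = 102 = 2 · 3 · 17.
96 is a primitive root mod 103 iff 96^(φ(103)/q) ≢ 1 for every prime q | φ(103), i.e. q ∈ {2, 3, 17}.
96^51 ≡ 102 (mod 103)  [q = 2: ≢ 1 ✓]
96^34 ≡ 56 (mod 103)  [q = 3: ≢ 1 ✓]
96^6 ≡ 23 (mod 103)  [q = 17: ≢ 1 ✓]
None equal 1, so ord_103(96) = 102: 96 is a primitive root.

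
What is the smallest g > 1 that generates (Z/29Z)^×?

2

φ(29) = 29 − 1 = 28 = 2^2 · 7.
g is a primitive root iff g^(28/q) ≢ 1 (mod 29) for each prime q ∈ {2, 7}.
g = 2: 2^14 ≡ 28; 2^4 ≡ 16 — none is 1, so 2 is a primitive root.
So 2 is the smallest generator of (Z/29Z)^×.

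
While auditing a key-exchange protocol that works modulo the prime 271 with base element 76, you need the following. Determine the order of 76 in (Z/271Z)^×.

270

Since 76 ∈ (Z/271Z)^×, its order divides φ(271) = 271 − 1 = 270 = 2 · 3^3 · 5.
Divisors of 270: 1, 2, 3, 5, 6, 9, 10, 15, 18, 27, 30, 45, 54, 90, 135, 270.
Compute 76^d (mod 271) for the divisors d until we hit 1:
76^1 ≡ 76 (mod 271)
76^2 ≡ 85 (mod 271)
76^3 ≡ 227 (mod 271)
76^5 ≡ 54 (mod 271)
76^6 ≡ 39 (mod 271)
76^9 ≡ 181 (mod 271)
76^10 ≡ 206 (mod 271)
76^15 ≡ 13 (mod 271)
76^18 ≡ 241 (mod 271)
76^27 ≡ 261 (mod 271)
76^30 ≡ 169 (mod 271)
76^45 ≡ 29 (mod 271)
76^54 ≡ 100 (mod 271)
76^90 ≡ 28 (mod 271)
76^135 ≡ 270 (mod 271)
76^270 ≡ 1 (mod 271) ✓
Therefore the multiplicative order of 76 modulo 271 is 270.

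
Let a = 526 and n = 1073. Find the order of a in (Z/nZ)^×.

Since 526 ∈ (Z/1073Z)^×, its order divides φ(1073) = φ(29·37) = (29−1)·(37−1) = 28·36 = 1008 = 2^4 · 3^2 · 7.
Divisors of 1008: 1, 2, 3, 4, 6, 7, 8, 9, 12, 14, 16, 18, 21, 24, 28, 36, 42, 48, 56, 63, 72, 84, 112, 126, 144, 168, 252, 336, 504, 1008.
Evaluate successive powers at the divisors of 1008:
526^1 ≡ 526
526^2 ≡ 915
526^3 ≡ 586
526^4 ≡ 285
526^6 ≡ 36
526^7 ≡ 695
526^8 ≡ 750
526^9 ≡ 709
526^12 ≡ 223
526^14 ≡ 175
526^16 ≡ 248
526^18 ≡ 517
526^21 ≡ 376
526^24 ≡ 371
526^28 ≡ 581
526^36 ≡ 112
526^42 ≡ 813
526^48 ≡ 297
526^56 ≡ 639
526^63 ≡ 956
526^72 ≡ 741
526^84 ≡ 1
Therefore the multiplicative order of 526 modulo 1073 is 84.

84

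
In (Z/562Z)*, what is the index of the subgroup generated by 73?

The order of 73 must divide φ(562) = φ(2)·φ(281) = 1·280 = 280 = 2^3 · 5 · 7.
Divisors of 280: 1, 2, 4, 5, 7, 8, 10, 14, 20, 28, 35, 40, 56, 70, 140, 280.
Test each divisor d:
73^1 ≡ 73 (mod 562)
73^2 ≡ 271 (mod 562)
73^4 ≡ 381 (mod 562)
73^5 ≡ 275 (mod 562)
73^7 ≡ 341 (mod 562)
73^8 ≡ 165 (mod 562)
73^10 ≡ 317 (mod 562)
73^14 ≡ 509 (mod 562)
73^20 ≡ 453 (mod 562)
73^28 ≡ 561 (mod 562)
73^35 ≡ 221 (mod 562)
73^40 ≡ 79 (mod 562)
73^56 ≡ 1 (mod 562) ✓
The order of 73 is 56, so the subgroup it generates has 56 elements.
[(Z/562Z)^× : ⟨73⟩] = 280/56 = 5.

5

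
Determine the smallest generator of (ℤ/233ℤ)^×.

3

φ(233) = 233 − 1 = 232 = 2^3 · 29.
g is a primitive root iff g^(232/q) ≢ 1 (mod 233) for each prime q ∈ {2, 29}.
g = 2: 2^116 ≡ 1 — hits 1, so not a primitive root.
g = 3: 3^116 ≡ 232; 3^8 ≡ 37 — none is 1, so 3 is a primitive root.
So 3 is the smallest generator of (Z/233Z)^×.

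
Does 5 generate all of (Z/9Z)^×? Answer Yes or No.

Yes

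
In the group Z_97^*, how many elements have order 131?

0

φ(97) = 97 − 1 = 96 = 2^5 · 3.
Since (Z/97Z)^× is cyclic of order 96, the number of elements of order d is φ(d) when d | 96 and 0 otherwise.
131 does not divide 96, so no element of (Z/97Z)^× has order 131.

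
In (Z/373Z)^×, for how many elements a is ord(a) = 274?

φ(373) = 373 − 1 = 372 = 2^2 · 3 · 31.
In a cyclic group of order 372, there are φ(d) elements of order d for each divisor d of 372, and zero for non-divisors.
Since 274 ∤ 372, the count is 0.

0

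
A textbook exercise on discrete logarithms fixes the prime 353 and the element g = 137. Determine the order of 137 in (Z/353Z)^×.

By Lagrange's theorem, ord_353(137) divides φ(353) = 353 − 1 = 352 = 2^5 · 11.
Divisors of 352: 1, 2, 4, 8, 11, 16, 22, 32, 44, 88, 176, 352.
Test each divisor d:
137^1 ≡ 137
137^2 ≡ 60
137^4 ≡ 70
137^8 ≡ 311
137^11 ≡ 347
137^16 ≡ 352
137^22 ≡ 36
137^32 ≡ 1
So ord_353(137) = 32.

32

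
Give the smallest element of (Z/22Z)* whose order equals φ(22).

7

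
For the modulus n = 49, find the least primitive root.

3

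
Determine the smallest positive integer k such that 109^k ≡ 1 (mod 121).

22

Since 109 ∈ (Z/121Z)^×, its order divides φ(121) = φ(11^2) = 11·(11−1) = 110 = 2 · 5 · 11.
Divisors of 110: 1, 2, 5, 10, 11, 22, 55, 110.
Check 109^d mod 121 for each divisor in increasing order:
109^1 ≡ 109 (mod 121)
109^2 ≡ 23 (mod 121)
109^5 ≡ 65 (mod 121)
109^10 ≡ 111 (mod 121)
109^11 ≡ 120 (mod 121)
109^22 ≡ 1 (mod 121) ✓
So ord_121(109) = 22.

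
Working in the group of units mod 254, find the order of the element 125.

14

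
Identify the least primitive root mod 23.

5

φ(23) = 23 − 1 = 22 = 2 · 11.
Test candidates g = 2, 3, … against the prime factors q ∈ {2, 11} of φ(23): g is a generator iff g^(22/q) ≢ 1 for every such q.
g = 2: 2^11 ≡ 1 — hits 1, so not a primitive root.
g = 3: 3^11 ≡ 1 — hits 1, so not a primitive root.
g = 4: 4^11 ≡ 1 — hits 1, so not a primitive root.
g = 5: 5^11 ≡ 22; 5^2 ≡ 2 — none is 1, so 5 is a primitive root.
So 5 is the smallest generator of (Z/23Z)^×.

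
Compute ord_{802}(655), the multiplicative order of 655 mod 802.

16

By Lagrange's theorem, ord_802(655) divides φ(802) = φ(2)·φ(401) = 1·400 = 400 = 2^4 · 5^2.
Divisors of 400: 1, 2, 4, 5, 8, 10, 16, 20, 25, 40, 50, 80, 100, 200, 400.
Test each divisor d:
655^1 ≡ 655
655^2 ≡ 757
655^4 ≡ 421
655^5 ≡ 669
655^8 ≡ 801
655^10 ≡ 45
655^16 ≡ 1
The smallest such exponent is 16, so the order of 655 is 16.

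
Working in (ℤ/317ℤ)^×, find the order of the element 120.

316

By Lagrange's theorem, ord_317(120) divides φ(317) = 317 − 1 = 316 = 2^2 · 79.
Divisors of 316: 1, 2, 4, 79, 158, 316.
Check 120^d mod 317 for each divisor in increasing order:
120^1 ≡ 120 (mod 317)
120^2 ≡ 135 (mod 317)
120^4 ≡ 156 (mod 317)
120^79 ≡ 114 (mod 317)
120^158 ≡ 316 (mod 317)
120^316 ≡ 1 (mod 317) ✓
So ord_317(120) = 316.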